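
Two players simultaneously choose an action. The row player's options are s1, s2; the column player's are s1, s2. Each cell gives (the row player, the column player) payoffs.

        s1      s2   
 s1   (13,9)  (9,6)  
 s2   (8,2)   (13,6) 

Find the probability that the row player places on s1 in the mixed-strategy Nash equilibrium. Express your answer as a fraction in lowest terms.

4/7

The row player's mix p on s1 must make the column player indifferent between s1 and s2.
The column player's payoff from s1: 9p + 2(1−p). From s2: 6p + 6(1−p).
Set equal: 3p = 4(1−p) → p = 4/7.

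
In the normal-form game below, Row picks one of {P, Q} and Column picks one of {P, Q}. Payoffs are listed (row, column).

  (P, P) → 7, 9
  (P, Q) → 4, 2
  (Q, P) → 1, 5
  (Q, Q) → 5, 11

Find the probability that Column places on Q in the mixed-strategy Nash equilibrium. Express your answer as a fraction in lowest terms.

Column's mix q on P must make Row indifferent between P and Q.
Row's payoff from P: 7q + 4(1−q). From Q: 1q + 5(1−q).
Set equal: 6q = 1(1−q) → q = 1/7.
Probability on Q is 1 − 1/7 = 6/7.

6/7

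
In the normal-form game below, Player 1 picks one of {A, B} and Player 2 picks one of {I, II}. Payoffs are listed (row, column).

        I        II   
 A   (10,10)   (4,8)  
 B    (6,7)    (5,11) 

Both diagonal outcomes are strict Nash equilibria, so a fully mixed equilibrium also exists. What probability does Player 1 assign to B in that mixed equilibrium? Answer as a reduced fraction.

Player 1's mix p on A must make Player 2 indifferent between I and II.
Player 2's payoff from I: 10p + 7(1−p). From II: 8p + 11(1−p).
Set equal: 2p = 4(1−p) → p = 4/6 = 2/3.
Probability on B is 1 − 2/3 = 1/3.

1/3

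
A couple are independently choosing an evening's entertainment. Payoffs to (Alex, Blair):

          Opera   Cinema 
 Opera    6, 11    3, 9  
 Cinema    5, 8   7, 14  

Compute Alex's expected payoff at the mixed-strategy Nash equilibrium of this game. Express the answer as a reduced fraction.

27/5

Blair mixes with probability q on Opera, chosen so Alex is indifferent: 6q + 3(1−q) = 5q + 7(1−q) gives q = 4/5.
Alex's expected payoff (from either row, since indifferent) is 6·4/5 + 3·1/5 = 27/5.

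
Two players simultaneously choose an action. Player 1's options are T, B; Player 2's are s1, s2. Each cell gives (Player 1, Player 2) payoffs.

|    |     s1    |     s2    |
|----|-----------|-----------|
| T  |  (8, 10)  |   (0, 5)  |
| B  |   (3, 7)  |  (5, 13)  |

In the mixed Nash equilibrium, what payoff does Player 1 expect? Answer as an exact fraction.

4

Player 2 mixes with probability q on s1, chosen so Player 1 is indifferent: 8q + 0(1−q) = 3q + 5(1−q) gives q = 1/2.
Player 1's expected payoff (from either row, since indifferent) is 8·1/2 + 0·1/2 = 4.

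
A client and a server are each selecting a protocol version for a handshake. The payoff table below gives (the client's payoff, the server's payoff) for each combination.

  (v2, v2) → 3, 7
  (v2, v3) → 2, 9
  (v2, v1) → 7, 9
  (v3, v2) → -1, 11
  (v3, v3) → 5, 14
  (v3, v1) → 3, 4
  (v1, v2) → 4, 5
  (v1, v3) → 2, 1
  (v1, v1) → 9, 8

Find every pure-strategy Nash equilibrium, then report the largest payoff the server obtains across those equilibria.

14

Both v3 is a pure NE (the client: 5 ≥ 2; the server: 14 ≥ 11). The server gets 14.
Both v1 is a pure NE (the client: 9 ≥ 7; the server: 8 ≥ 5). The server gets 8.
Every other cell has a profitable deviation for at least one player. Highest of {14, 8} is 14.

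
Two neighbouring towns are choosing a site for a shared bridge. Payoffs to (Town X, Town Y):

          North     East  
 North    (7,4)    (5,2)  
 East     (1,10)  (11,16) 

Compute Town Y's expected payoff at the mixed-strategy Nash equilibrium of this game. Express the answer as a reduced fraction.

Town X mixes with probability p on North, chosen so Town Y is indifferent: 4p + 10(1−p) = 2p + 16(1−p) gives p = 3/4.
Town Y's expected payoff is 4·3/4 + 10·1/4 = 11/2.

11/2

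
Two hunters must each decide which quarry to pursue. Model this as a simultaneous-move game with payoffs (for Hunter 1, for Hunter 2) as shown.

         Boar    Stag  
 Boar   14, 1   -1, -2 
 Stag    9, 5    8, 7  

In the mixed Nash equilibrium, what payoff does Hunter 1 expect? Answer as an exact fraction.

Hunter 2 mixes with probability q on Boar, chosen so Hunter 1 is indifferent: 14q + (-1)(1−q) = 9q + 8(1−q) gives q = 9/14.
Hunter 1's expected payoff (from either row, since indifferent) is 14·9/14 + (-1)·5/14 = 121/14.

121/14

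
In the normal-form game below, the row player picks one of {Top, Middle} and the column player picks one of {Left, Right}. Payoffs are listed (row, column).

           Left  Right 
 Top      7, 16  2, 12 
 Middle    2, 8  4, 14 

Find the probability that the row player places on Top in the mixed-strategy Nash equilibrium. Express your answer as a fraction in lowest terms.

3/5

The row player's mix p on Top must make the column player indifferent between Left and Right.
The column player's payoff from Left: 16p + 8(1−p). From Right: 12p + 14(1−p).
Set equal: 4p = 6(1−p) → p = 6/10 = 3/5.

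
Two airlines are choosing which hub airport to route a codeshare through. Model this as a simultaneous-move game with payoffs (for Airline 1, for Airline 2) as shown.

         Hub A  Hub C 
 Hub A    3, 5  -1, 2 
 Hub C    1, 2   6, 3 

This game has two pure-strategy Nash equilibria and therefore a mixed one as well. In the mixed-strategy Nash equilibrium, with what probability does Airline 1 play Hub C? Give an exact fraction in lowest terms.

Airline 1's mix p on Hub A must make Airline 2 indifferent between Hub A and Hub C.
Airline 2's payoff from Hub A: 5p + 2(1−p). From Hub C: 2p + 3(1−p).
Set equal: 3p = 1(1−p) → p = 1/4.
Probability on Hub C is 1 − 1/4 = 3/4.

3/4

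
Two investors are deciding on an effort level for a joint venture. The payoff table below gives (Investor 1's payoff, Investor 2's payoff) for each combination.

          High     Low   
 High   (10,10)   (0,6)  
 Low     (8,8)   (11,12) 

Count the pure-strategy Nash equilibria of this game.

Both High: Investor 1 gets 10 (best alternative 8); Investor 2 gets 10 (best alternative 6). Neither deviates — NE.
Both Low: Investor 1 gets 11 (best alternative 0); Investor 2 gets 12 (best alternative 8). Neither deviates — NE.
(Low, High) is not a NE: Investor 1 would switch to High (10 > 8).
No other cell survives both best-response checks, so there are 2 pure NE.

2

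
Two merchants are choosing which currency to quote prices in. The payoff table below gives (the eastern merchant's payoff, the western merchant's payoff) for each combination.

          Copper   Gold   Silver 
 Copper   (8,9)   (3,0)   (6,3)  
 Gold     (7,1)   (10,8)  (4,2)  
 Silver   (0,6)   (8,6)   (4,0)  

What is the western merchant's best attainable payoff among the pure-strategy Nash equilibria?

9

Both Copper is a pure NE (the eastern merchant: 8 ≥ 7; the western merchant: 9 ≥ 3). The western merchant gets 9.
Both Gold is a pure NE (the eastern merchant: 10 ≥ 8; the western merchant: 8 ≥ 2). The western merchant gets 8.
Every other cell has a profitable deviation for at least one player. Highest of {9, 8} is 9.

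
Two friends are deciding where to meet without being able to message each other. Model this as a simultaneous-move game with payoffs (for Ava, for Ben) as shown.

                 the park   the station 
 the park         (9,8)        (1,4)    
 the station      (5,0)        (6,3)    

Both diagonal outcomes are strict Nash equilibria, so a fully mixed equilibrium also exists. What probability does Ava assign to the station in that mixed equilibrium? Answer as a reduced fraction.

Ava's mix p on the park must make Ben indifferent between the park and the station.
Ben's payoff from the park: 8p + 0(1−p). From the station: 4p + 3(1−p).
Set equal: 4p = 3(1−p) → p = 3/7.
Probability on the station is 1 − 3/7 = 4/7.

4/7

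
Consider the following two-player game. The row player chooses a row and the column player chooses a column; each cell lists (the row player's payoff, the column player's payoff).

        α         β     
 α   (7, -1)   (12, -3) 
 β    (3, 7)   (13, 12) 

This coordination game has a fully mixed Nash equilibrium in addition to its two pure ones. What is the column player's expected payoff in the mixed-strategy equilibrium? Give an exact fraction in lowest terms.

9/7

The row player mixes with probability p on α, chosen so the column player is indifferent: (-1)p + 7(1−p) = (-3)p + 12(1−p) gives p = 5/7.
The column player's expected payoff is (-1)·5/7 + 7·2/7 = 9/7.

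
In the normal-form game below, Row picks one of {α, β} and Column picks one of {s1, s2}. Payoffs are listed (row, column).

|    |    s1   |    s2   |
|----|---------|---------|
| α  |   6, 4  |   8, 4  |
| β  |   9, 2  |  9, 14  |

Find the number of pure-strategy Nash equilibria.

(β, s2): Row gets 9 (best alternative 8); Column gets 14 (best alternative 2). Neither deviates — NE.
(α, s1) is not a NE: Row would switch to β (9 > 6).
No other cell survives both best-response checks, so there is 1 pure NE.

1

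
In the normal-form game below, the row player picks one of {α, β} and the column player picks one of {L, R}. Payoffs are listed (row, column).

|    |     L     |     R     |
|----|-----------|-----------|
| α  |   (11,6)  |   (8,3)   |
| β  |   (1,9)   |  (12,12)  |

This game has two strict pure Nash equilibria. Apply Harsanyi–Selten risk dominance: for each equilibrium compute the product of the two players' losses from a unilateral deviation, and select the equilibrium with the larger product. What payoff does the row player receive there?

At (α, L): the row player loses 11 − 1 = 10 by deviating; the column player loses 6 − 3 = 3. Product = 10·3 = 30.
At (β, R): the row player loses 12 − 8 = 4 by deviating; the column player loses 12 − 9 = 3. Product = 4·3 = 12.
30 > 12, so (α, L) is risk-dominant. The row player's payoff there is 11.

11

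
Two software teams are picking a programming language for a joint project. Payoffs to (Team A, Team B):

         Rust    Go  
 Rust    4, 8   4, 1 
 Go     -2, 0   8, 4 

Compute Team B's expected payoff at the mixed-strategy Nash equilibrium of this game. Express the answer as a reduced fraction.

32/11

Team A mixes with probability p on Rust, chosen so Team B is indifferent: 8p + 0(1−p) = 1p + 4(1−p) gives p = 4/11.
Team B's expected payoff is 8·4/11 + 0·7/11 = 32/11.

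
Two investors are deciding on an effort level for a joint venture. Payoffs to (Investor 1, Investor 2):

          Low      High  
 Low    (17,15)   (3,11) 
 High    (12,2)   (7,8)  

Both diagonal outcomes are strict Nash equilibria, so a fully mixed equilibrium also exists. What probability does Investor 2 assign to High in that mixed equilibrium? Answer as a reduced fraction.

Investor 2's mix q on Low must make Investor 1 indifferent between Low and High.
Investor 1's payoff from Low: 17q + 3(1−q). From High: 12q + 7(1−q).
Set equal: 5q = 4(1−q) → q = 4/9.
Probability on High is 1 − 4/9 = 5/9.

5/9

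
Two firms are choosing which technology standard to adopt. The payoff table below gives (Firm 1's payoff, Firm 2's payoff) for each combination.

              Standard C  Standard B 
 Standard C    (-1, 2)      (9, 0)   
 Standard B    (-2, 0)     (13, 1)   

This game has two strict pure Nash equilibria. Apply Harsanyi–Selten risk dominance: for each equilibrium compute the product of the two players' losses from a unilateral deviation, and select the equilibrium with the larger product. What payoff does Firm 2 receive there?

At both Standard C: Firm 1 loses -1 − (-2) = 1 by deviating; Firm 2 loses 2 − 0 = 2. Product = 1·2 = 2.
At both Standard B: Firm 1 loses 13 − 9 = 4 by deviating; Firm 2 loses 1 − 0 = 1. Product = 4·1 = 4.
4 > 2, so both Standard B is risk-dominant. Firm 2's payoff there is 1.

1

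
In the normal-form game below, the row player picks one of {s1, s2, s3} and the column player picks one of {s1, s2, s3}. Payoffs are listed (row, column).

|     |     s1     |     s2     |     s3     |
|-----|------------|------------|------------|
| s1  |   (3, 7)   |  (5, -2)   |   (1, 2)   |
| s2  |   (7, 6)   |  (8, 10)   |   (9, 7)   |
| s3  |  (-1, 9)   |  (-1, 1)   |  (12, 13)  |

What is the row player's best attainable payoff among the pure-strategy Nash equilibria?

12

Both s2 is a pure NE (the row player: 8 ≥ 5; the column player: 10 ≥ 7). The row player gets 8.
Both s3 is a pure NE (the row player: 12 ≥ 9; the column player: 13 ≥ 9). The row player gets 12.
Every other cell has a profitable deviation for at least one player. Highest of {8, 12} is 12.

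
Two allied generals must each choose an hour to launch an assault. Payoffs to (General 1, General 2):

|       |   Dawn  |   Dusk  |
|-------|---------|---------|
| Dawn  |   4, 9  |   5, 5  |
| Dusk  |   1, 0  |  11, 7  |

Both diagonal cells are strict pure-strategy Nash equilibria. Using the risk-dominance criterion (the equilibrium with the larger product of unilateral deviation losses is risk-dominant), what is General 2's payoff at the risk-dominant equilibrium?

7

At both Dawn: General 1 loses 4 − 1 = 3 by deviating; General 2 loses 9 − 5 = 4. Product = 3·4 = 12.
At both Dusk: General 1 loses 11 − 5 = 6 by deviating; General 2 loses 7 − 0 = 7. Product = 6·7 = 42.
42 > 12, so both Dusk is risk-dominant. General 2's payoff there is 7.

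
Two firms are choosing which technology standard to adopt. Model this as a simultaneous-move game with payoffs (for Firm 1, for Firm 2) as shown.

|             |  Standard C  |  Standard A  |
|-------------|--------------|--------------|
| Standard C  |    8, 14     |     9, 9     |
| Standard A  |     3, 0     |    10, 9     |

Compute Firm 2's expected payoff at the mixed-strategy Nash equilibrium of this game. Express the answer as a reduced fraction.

9

Firm 1 mixes with probability p on Standard C, chosen so Firm 2 is indifferent: 14p + 0(1−p) = 9p + 9(1−p) gives p = 9/14.
Firm 2's expected payoff is 14·9/14 + 0·5/14 = 9.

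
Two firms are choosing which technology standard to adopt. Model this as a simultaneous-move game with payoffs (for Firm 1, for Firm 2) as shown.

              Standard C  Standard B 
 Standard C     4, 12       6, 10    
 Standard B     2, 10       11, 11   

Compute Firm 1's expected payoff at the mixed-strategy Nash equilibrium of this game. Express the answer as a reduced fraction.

Firm 2 mixes with probability q on Standard C, chosen so Firm 1 is indifferent: 4q + 6(1−q) = 2q + 11(1−q) gives q = 5/7.
Firm 1's expected payoff (from either row, since indifferent) is 4·5/7 + 6·2/7 = 32/7.

32/7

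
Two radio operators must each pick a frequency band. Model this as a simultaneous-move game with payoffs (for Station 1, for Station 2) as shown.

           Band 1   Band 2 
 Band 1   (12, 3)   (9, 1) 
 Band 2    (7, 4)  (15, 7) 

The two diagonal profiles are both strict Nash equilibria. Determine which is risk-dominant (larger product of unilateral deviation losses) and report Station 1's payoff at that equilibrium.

15

At both Band 1: Station 1 loses 12 − 7 = 5 by deviating; Station 2 loses 3 − 1 = 2. Product = 5·2 = 10.
At both Band 2: Station 1 loses 15 − 9 = 6 by deviating; Station 2 loses 7 − 4 = 3. Product = 6·3 = 18.
18 > 10, so both Band 2 is risk-dominant. Station 1's payoff there is 15.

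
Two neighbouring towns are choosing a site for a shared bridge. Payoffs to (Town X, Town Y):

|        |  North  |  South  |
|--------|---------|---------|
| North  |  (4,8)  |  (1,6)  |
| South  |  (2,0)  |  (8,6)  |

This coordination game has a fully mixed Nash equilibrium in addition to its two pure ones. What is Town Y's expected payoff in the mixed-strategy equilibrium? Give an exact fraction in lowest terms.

Town X mixes with probability p on North, chosen so Town Y is indifferent: 8p + 0(1−p) = 6p + 6(1−p) gives p = 3/4.
Town Y's expected payoff is 8·3/4 + 0·1/4 = 6.

6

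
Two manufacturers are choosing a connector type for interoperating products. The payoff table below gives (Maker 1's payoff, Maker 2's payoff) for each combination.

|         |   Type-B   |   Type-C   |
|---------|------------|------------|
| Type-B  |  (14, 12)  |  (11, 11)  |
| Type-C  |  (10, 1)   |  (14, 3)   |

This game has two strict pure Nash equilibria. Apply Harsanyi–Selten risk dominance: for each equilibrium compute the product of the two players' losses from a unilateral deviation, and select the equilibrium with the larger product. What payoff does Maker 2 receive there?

At both Type-B: Maker 1 loses 14 − 10 = 4 by deviating; Maker 2 loses 12 − 11 = 1. Product = 4·1 = 4.
At both Type-C: Maker 1 loses 14 − 11 = 3 by deviating; Maker 2 loses 3 − 1 = 2. Product = 3·2 = 6.
6 > 4, so both Type-C is risk-dominant. Maker 2's payoff there is 3.

3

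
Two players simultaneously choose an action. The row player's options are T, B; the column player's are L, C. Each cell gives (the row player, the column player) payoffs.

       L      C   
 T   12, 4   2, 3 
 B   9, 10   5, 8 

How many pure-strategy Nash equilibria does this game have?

(T, L): the row player gets 12 (best alternative 9); the column player gets 4 (best alternative 3). Neither deviates — NE.
(B, C) is not a NE: the column player would switch to L (10 > 8).
No other cell survives both best-response checks, so there is 1 pure NE.

1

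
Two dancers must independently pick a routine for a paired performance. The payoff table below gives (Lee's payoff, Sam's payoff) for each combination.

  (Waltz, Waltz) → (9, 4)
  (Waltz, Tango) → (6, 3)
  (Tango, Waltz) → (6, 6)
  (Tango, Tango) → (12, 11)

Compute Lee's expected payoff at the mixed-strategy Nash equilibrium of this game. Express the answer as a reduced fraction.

8

Sam mixes with probability q on Waltz, chosen so Lee is indifferent: 9q + 6(1−q) = 6q + 12(1−q) gives q = 2/3.
Lee's expected payoff (from either row, since indifferent) is 9·2/3 + 6·1/3 = 8.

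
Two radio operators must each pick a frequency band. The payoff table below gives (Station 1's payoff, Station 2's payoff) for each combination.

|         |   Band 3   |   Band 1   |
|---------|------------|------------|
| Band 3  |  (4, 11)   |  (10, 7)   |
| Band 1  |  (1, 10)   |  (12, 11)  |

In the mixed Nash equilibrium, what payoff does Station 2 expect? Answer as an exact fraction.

Station 1 mixes with probability p on Band 3, chosen so Station 2 is indifferent: 11p + 10(1−p) = 7p + 11(1−p) gives p = 1/5.
Station 2's expected payoff is 11·1/5 + 10·4/5 = 51/5.

51/5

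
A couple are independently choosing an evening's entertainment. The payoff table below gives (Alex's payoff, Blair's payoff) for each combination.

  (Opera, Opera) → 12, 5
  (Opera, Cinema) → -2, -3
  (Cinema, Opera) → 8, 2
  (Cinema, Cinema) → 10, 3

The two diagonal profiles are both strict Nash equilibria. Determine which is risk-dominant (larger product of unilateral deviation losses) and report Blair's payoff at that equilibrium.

5

At both Opera: Alex loses 12 − 8 = 4 by deviating; Blair loses 5 − (-3) = 8. Product = 4·8 = 32.
At both Cinema: Alex loses 10 − (-2) = 12 by deviating; Blair loses 3 − 2 = 1. Product = 12·1 = 12.
32 > 12, so both Opera is risk-dominant. Blair's payoff there is 5.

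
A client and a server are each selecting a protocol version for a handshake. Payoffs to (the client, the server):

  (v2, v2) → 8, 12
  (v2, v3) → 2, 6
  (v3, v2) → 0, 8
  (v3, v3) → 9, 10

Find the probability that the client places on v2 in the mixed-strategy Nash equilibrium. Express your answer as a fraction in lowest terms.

1/4

The client's mix p on v2 must make the server indifferent between v2 and v3.
The server's payoff from v2: 12p + 8(1−p). From v3: 6p + 10(1−p).
Set equal: 6p = 2(1−p) → p = 2/8 = 1/4.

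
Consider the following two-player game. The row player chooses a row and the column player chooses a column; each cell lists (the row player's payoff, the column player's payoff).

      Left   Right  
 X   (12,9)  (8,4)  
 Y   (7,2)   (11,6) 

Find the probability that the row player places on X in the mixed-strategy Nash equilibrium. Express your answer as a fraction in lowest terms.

4/9

The row player's mix p on X must make the column player indifferent between Left and Right.
The column player's payoff from Left: 9p + 2(1−p). From Right: 4p + 6(1−p).
Set equal: 5p = 4(1−p) → p = 4/9.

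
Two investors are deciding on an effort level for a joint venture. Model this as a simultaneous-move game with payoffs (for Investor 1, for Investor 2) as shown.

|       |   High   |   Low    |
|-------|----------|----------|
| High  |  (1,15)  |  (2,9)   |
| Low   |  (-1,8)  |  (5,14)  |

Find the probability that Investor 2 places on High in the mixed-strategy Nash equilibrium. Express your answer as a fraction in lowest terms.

Investor 2's mix q on High must make Investor 1 indifferent between High and Low.
Investor 1's payoff from High: 1q + 2(1−q). From Low: (-1)q + 5(1−q).
Set equal: 2q = 3(1−q) → q = 3/5.

3/5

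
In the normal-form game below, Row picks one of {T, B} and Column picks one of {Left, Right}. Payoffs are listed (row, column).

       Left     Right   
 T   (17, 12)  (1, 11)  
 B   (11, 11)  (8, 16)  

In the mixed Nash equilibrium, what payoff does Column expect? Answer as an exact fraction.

Row mixes with probability p on T, chosen so Column is indifferent: 12p + 11(1−p) = 11p + 16(1−p) gives p = 5/6.
Column's expected payoff is 12·5/6 + 11·1/6 = 71/6.

71/6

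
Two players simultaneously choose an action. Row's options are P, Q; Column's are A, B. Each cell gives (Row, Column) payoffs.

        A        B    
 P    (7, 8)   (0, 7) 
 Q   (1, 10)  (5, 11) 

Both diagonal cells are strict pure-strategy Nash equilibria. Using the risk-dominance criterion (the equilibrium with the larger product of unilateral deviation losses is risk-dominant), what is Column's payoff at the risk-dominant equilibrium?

8

At (P, A): Row loses 7 − 1 = 6 by deviating; Column loses 8 − 7 = 1. Product = 6·1 = 6.
At (Q, B): Row loses 5 − 0 = 5 by deviating; Column loses 11 − 10 = 1. Product = 5·1 = 5.
6 > 5, so (P, A) is risk-dominant. Column's payoff there is 8.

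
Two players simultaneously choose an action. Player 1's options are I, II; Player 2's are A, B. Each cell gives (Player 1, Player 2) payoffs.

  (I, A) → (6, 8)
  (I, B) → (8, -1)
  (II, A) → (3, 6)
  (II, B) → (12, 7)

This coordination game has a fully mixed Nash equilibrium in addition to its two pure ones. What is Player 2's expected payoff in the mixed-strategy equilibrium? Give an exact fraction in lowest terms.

31/5

Player 1 mixes with probability p on I, chosen so Player 2 is indifferent: 8p + 6(1−p) = (-1)p + 7(1−p) gives p = 1/10.
Player 2's expected payoff is 8·1/10 + 6·9/10 = 31/5.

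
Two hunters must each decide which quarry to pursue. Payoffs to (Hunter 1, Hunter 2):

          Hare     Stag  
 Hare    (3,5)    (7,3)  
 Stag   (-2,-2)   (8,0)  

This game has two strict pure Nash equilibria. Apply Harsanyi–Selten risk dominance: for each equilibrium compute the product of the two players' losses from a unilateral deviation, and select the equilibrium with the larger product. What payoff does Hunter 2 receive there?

At both Hare: Hunter 1 loses 3 − (-2) = 5 by deviating; Hunter 2 loses 5 − 3 = 2. Product = 5·2 = 10.
At both Stag: Hunter 1 loses 8 − 7 = 1 by deviating; Hunter 2 loses 0 − (-2) = 2. Product = 1·2 = 2.
10 > 2, so both Hare is risk-dominant. Hunter 2's payoff there is 5.

5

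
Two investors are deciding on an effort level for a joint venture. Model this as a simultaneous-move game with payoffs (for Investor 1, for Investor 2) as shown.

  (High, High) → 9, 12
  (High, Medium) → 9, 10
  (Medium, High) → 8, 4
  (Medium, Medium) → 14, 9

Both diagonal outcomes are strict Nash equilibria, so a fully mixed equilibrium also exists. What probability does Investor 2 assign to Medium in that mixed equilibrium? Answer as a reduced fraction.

1/6

Investor 2's mix q on High must make Investor 1 indifferent between High and Medium.
Investor 1's payoff from High: 9q + 9(1−q). From Medium: 8q + 14(1−q).
Set equal: 1q = 5(1−q) → q = 5/6.
Probability on Medium is 1 − 5/6 = 1/6.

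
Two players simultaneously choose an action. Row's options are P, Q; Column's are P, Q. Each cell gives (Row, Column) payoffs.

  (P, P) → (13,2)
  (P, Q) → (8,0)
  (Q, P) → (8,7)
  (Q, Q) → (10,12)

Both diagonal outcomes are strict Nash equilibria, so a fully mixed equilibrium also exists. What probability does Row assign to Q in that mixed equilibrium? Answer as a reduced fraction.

Row's mix p on P must make Column indifferent between P and Q.
Column's payoff from P: 2p + 7(1−p). From Q: 0p + 12(1−p).
Set equal: 2p = 5(1−p) → p = 5/7.
Probability on Q is 1 − 5/7 = 2/7.

2/7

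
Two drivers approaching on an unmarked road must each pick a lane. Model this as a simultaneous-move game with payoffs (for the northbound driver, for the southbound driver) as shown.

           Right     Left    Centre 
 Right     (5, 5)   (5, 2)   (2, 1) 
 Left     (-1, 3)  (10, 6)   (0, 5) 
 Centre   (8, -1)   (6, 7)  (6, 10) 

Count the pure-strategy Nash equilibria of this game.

2

Both Left: the northbound driver gets 10 (best alternative 6); the southbound driver gets 6 (best alternative 5). Neither deviates — NE.
Both Centre: the northbound driver gets 6 (best alternative 2); the southbound driver gets 10 (best alternative 7). Neither deviates — NE.
Both Right is not a NE: the northbound driver would switch to Centre (8 > 5).
No other cell survives both best-response checks, so there are 2 pure NE.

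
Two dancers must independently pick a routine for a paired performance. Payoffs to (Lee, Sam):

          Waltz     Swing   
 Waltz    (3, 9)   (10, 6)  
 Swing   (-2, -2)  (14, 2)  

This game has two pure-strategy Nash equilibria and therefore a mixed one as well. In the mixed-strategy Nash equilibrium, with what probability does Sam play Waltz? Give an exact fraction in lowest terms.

4/9

Sam's mix q on Waltz must make Lee indifferent between Waltz and Swing.
Lee's payoff from Waltz: 3q + 10(1−q). From Swing: (-2)q + 14(1−q).
Set equal: 5q = 4(1−q) → q = 4/9.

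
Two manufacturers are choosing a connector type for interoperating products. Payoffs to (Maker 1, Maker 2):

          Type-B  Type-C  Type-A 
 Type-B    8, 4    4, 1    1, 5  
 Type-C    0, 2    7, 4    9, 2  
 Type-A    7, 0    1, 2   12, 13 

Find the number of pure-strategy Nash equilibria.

2

Both Type-C: Maker 1 gets 7 (best alternative 4); Maker 2 gets 4 (best alternative 2). Neither deviates — NE.
Both Type-A: Maker 1 gets 12 (best alternative 9); Maker 2 gets 13 (best alternative 2). Neither deviates — NE.
Both Type-B is not a NE: Maker 2 would switch to Type-A (5 > 4).
No other cell survives both best-response checks, so there are 2 pure NE.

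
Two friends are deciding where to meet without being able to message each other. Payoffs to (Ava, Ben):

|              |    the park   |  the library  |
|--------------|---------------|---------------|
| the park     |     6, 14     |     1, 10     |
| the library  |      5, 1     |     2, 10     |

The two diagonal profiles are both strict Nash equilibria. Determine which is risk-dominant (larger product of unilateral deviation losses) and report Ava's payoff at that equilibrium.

2

At both the park: Ava loses 6 − 5 = 1 by deviating; Ben loses 14 − 10 = 4. Product = 1·4 = 4.
At both the library: Ava loses 2 − 1 = 1 by deviating; Ben loses 10 − 1 = 9. Product = 1·9 = 9.
9 > 4, so both the library is risk-dominant. Ava's payoff there is 2.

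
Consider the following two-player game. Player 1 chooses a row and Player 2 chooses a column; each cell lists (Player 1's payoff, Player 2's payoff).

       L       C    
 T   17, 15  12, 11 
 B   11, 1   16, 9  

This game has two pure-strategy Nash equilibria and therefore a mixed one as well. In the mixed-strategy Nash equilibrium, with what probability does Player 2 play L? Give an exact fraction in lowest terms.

2/5

Player 2's mix q on L must make Player 1 indifferent between T and B.
Player 1's payoff from T: 17q + 12(1−q). From B: 11q + 16(1−q).
Set equal: 6q = 4(1−q) → q = 4/10 = 2/5.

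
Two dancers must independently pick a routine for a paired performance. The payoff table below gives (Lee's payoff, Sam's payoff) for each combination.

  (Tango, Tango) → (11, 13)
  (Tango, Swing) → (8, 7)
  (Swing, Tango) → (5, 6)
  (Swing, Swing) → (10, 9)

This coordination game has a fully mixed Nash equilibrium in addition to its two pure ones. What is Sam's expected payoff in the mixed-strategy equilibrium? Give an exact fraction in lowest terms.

Lee mixes with probability p on Tango, chosen so Sam is indifferent: 13p + 6(1−p) = 7p + 9(1−p) gives p = 1/3.
Sam's expected payoff is 13·1/3 + 6·2/3 = 25/3.

25/3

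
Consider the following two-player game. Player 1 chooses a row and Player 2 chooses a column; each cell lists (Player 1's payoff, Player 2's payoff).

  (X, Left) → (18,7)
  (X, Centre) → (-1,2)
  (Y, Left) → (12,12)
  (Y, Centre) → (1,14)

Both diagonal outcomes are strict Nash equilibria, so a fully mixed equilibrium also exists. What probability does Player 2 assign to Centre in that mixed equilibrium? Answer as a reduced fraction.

Player 2's mix q on Left must make Player 1 indifferent between X and Y.
Player 1's payoff from X: 18q + (-1)(1−q). From Y: 12q + 1(1−q).
Set equal: 6q = 2(1−q) → q = 2/8 = 1/4.
Probability on Centre is 1 − 1/4 = 3/4.

3/4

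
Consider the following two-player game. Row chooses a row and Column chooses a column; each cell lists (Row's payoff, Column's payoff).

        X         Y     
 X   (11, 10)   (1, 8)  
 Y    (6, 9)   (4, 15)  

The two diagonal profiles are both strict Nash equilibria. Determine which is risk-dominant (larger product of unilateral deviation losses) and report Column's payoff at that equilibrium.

At both X: Row loses 11 − 6 = 5 by deviating; Column loses 10 − 8 = 2. Product = 5·2 = 10.
At both Y: Row loses 4 − 1 = 3 by deviating; Column loses 15 − 9 = 6. Product = 3·6 = 18.
18 > 10, so both Y is risk-dominant. Column's payoff there is 15.

15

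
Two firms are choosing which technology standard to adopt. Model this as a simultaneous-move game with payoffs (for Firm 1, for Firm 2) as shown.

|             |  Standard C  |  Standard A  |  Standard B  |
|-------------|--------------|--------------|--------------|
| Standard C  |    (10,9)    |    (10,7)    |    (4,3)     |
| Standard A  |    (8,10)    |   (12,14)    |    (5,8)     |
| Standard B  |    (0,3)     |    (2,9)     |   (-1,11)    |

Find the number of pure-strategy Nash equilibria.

2

Both Standard C: Firm 1 gets 10 (best alternative 8); Firm 2 gets 9 (best alternative 7). Neither deviates — NE.
Both Standard A: Firm 1 gets 12 (best alternative 10); Firm 2 gets 14 (best alternative 10). Neither deviates — NE.
Both Standard B is not a NE: Firm 1 would switch to Standard A (5 > -1).
No other cell survives both best-response checks, so there are 2 pure NE.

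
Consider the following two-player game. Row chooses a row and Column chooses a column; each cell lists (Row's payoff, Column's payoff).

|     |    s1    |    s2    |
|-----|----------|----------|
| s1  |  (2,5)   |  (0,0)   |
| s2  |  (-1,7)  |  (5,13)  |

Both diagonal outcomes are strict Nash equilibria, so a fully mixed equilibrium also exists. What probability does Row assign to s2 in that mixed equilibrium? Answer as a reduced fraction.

Row's mix p on s1 must make Column indifferent between s1 and s2.
Column's payoff from s1: 5p + 7(1−p). From s2: 0p + 13(1−p).
Set equal: 5p = 6(1−p) → p = 6/11.
Probability on s2 is 1 − 6/11 = 5/11.

5/11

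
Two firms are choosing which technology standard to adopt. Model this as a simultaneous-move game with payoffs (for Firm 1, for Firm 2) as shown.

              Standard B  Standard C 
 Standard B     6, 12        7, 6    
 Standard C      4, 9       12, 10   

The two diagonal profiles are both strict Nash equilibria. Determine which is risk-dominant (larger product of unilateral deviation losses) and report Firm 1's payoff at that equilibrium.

6

At both Standard B: Firm 1 loses 6 − 4 = 2 by deviating; Firm 2 loses 12 − 6 = 6. Product = 2·6 = 12.
At both Standard C: Firm 1 loses 12 − 7 = 5 by deviating; Firm 2 loses 10 − 9 = 1. Product = 5·1 = 5.
12 > 5, so both Standard B is risk-dominant. Firm 1's payoff there is 6.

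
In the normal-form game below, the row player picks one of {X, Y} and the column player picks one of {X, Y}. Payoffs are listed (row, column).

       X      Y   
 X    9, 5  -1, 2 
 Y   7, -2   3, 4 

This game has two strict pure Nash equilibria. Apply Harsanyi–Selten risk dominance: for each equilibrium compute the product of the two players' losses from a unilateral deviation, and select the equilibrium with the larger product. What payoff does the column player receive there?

At both X: the row player loses 9 − 7 = 2 by deviating; the column player loses 5 − 2 = 3. Product = 2·3 = 6.
At both Y: the row player loses 3 − (-1) = 4 by deviating; the column player loses 4 − (-2) = 6. Product = 4·6 = 24.
24 > 6, so both Y is risk-dominant. The column player's payoff there is 4.

4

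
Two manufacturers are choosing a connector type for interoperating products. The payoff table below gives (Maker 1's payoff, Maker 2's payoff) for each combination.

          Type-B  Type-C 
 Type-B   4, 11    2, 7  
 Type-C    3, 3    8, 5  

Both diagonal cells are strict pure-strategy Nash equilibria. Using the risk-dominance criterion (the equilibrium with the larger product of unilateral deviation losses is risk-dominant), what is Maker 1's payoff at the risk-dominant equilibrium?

8

At both Type-B: Maker 1 loses 4 − 3 = 1 by deviating; Maker 2 loses 11 − 7 = 4. Product = 1·4 = 4.
At both Type-C: Maker 1 loses 8 − 2 = 6 by deviating; Maker 2 loses 5 − 3 = 2. Product = 6·2 = 12.
12 > 4, so both Type-C is risk-dominant. Maker 1's payoff there is 8.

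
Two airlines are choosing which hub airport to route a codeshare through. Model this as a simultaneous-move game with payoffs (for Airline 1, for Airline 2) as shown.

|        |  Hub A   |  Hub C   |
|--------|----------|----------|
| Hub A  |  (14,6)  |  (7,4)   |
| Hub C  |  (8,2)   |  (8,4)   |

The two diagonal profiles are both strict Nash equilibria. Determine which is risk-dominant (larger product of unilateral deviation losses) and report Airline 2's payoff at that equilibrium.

At both Hub A: Airline 1 loses 14 − 8 = 6 by deviating; Airline 2 loses 6 − 4 = 2. Product = 6·2 = 12.
At both Hub C: Airline 1 loses 8 − 7 = 1 by deviating; Airline 2 loses 4 − 2 = 2. Product = 1·2 = 2.
12 > 2, so both Hub A is risk-dominant. Airline 2's payoff there is 6.

6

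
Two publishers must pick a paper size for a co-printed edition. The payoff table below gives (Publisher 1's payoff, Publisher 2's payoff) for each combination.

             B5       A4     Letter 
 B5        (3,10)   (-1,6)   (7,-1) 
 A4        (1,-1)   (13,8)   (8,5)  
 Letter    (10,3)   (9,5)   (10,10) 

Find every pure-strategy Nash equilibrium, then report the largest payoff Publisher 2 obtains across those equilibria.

10

Both A4 is a pure NE (Publisher 1: 13 ≥ 9; Publisher 2: 8 ≥ 5). Publisher 2 gets 8.
Both Letter is a pure NE (Publisher 1: 10 ≥ 8; Publisher 2: 10 ≥ 5). Publisher 2 gets 10.
Every other cell has a profitable deviation for at least one player. Highest of {8, 10} is 10.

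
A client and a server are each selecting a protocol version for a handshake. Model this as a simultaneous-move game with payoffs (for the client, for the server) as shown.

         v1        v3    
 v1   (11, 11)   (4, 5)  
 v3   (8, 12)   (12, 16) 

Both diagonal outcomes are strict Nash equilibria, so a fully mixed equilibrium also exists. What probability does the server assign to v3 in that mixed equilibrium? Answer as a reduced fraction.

The server's mix q on v1 must make the client indifferent between v1 and v3.
The client's payoff from v1: 11q + 4(1−q). From v3: 8q + 12(1−q).
Set equal: 3q = 8(1−q) → q = 8/11.
Probability on v3 is 1 − 8/11 = 3/11.

3/11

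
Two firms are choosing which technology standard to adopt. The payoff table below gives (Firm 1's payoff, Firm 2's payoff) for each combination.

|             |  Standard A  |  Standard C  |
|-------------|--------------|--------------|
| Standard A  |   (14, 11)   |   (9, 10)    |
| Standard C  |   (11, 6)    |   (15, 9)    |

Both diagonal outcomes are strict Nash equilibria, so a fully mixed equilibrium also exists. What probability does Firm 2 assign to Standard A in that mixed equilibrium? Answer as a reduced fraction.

Firm 2's mix q on Standard A must make Firm 1 indifferent between Standard A and Standard C.
Firm 1's payoff from Standard A: 14q + 9(1−q). From Standard C: 11q + 15(1−q).
Set equal: 3q = 6(1−q) → q = 6/9 = 2/3.

2/3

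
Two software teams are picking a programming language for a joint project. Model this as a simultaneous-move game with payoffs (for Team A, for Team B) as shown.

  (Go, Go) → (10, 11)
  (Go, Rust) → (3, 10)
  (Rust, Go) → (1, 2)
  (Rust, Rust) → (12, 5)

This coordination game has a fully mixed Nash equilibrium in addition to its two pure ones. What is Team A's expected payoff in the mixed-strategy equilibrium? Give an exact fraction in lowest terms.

Team B mixes with probability q on Go, chosen so Team A is indifferent: 10q + 3(1−q) = 1q + 12(1−q) gives q = 1/2.
Team A's expected payoff (from either row, since indifferent) is 10·1/2 + 3·1/2 = 13/2.

13/2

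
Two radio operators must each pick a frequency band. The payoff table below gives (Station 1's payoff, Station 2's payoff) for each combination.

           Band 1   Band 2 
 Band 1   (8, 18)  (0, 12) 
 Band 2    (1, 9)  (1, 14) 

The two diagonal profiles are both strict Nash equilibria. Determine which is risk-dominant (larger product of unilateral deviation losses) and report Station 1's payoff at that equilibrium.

At both Band 1: Station 1 loses 8 − 1 = 7 by deviating; Station 2 loses 18 − 12 = 6. Product = 7·6 = 42.
At both Band 2: Station 1 loses 1 − 0 = 1 by deviating; Station 2 loses 14 − 9 = 5. Product = 1·5 = 5.
42 > 5, so both Band 1 is risk-dominant. Station 1's payoff there is 8.

8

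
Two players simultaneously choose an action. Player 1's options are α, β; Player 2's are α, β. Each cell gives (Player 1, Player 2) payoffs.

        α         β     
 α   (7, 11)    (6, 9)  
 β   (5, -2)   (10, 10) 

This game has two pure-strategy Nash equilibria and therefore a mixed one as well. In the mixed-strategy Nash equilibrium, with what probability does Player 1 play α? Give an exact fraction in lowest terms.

6/7

Player 1's mix p on α must make Player 2 indifferent between α and β.
Player 2's payoff from α: 11p + (-2)(1−p). From β: 9p + 10(1−p).
Set equal: 2p = 12(1−p) → p = 12/14 = 6/7.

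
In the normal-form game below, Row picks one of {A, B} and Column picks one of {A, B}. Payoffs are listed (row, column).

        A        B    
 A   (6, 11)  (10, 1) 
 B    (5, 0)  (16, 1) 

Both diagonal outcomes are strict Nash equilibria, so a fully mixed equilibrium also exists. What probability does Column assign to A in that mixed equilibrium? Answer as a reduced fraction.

6/7

Column's mix q on A must make Row indifferent between A and B.
Row's payoff from A: 6q + 10(1−q). From B: 5q + 16(1−q).
Set equal: 1q = 6(1−q) → q = 6/7.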